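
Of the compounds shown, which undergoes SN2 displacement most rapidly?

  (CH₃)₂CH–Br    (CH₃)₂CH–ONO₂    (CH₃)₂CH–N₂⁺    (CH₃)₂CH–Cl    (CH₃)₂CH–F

(CH₃)₂CH–N₂⁺

Identical carbon frameworks mean the comparison reduces to leaving-group quality.
Leaving-group ability tracks the stability of the departed species; conjugate-acid pKₐ is the usual yardstick (lower pKₐ → better LG).
(CH₃)₂CH–N₂⁺ loses N₂: no meaningful conjugate acid; N₂ departs as an exceptionally stable neutral molecule
(CH₃)₂CH–Br loses Br⁻: pKₐ(HBr) ≈ -9
(CH₃)₂CH–Cl loses Cl⁻: pKₐ(HCl) ≈ -7
(CH₃)₂CH–ONO₂ loses NO₃⁻: pKₐ(HNO₃) ≈ -1.3
(CH₃)₂CH–F loses F⁻: pKₐ(HF) ≈ 3.2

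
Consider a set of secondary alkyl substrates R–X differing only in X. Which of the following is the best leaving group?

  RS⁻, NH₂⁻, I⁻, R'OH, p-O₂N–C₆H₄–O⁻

A good leaving group is a weak base: the lower the pKₐ of its conjugate acid, the more readily it departs.
I⁻: pKₐ(HI) ≈ -10
R'OH: pKₐ(R'OH₂⁺) ≈ -2.4
p-O₂N–C₆H₄–O⁻: pKₐ(p-nitrophenol) ≈ 7.2
RS⁻: pKₐ(RSH (a thiol)) ≈ 10.5
NH₂⁻: pKₐ(NH₃) ≈ 38

I⁻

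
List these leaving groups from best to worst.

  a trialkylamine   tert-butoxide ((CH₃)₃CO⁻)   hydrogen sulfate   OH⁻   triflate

triflate > hydrogen sulfate > a trialkylamine > OH⁻ > tert-butoxide ((CH₃)₃CO⁻)

The more stable X⁻ (or X) is on its own — i.e. the weaker a base it is — the better a leaving group it makes.
triflate: pKₐ(CF₃SO₃H (triflic acid)) ≈ -14 — charge spread over three oxygens and a CF₃ group; the premier leaving group in synthesis
hydrogen sulfate: pKₐ(H₂SO₄) ≈ -3
a trialkylamine: pKₐ(R'₃NH⁺) ≈ 10.7
OH⁻: pKₐ(H₂O) ≈ 15.7 — strong base; essentially never leaves without prior activation
tert-butoxide ((CH₃)₃CO⁻): pKₐ(t-BuOH) ≈ 18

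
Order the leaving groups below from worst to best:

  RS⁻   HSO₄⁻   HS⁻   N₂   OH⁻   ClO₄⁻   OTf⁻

Leaving-group ability tracks the stability of the departed species; conjugate-acid pKₐ is the usual yardstick (lower pKₐ → better LG).
N₂: no meaningful conjugate acid; N₂ departs as an exceptionally stable neutral molecule
OTf⁻: pKₐ(CF₃SO₃H (triflic acid)) ≈ -14 — charge spread over three oxygens and a CF₃ group; the premier leaving group in synthesis
ClO₄⁻: pKₐ(HClO₄) ≈ -10
HSO₄⁻: pKₐ(H₂SO₄) ≈ -3 — conjugate base of a strong mineral acid
HS⁻: pKₐ(H₂S) ≈ 7 — larger and more polarisable than the oxygen analogue
RS⁻: pKₐ(RSH (a thiol)) ≈ 10.5
OH⁻: pKₐ(H₂O) ≈ 15.7 — strong base; essentially never leaves without prior activation
Listed from poorest to best leaving group as asked.

OH⁻ < RS⁻ < HS⁻ < HSO₄⁻ < ClO₄⁻ < OTf⁻ < N₂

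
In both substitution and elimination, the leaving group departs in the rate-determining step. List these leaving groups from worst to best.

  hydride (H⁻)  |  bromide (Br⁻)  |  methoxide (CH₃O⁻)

hydride (H⁻) < methoxide (CH₃O⁻) < bromide (Br⁻)

bromide (Br⁻): pKₐ(HBr) ≈ -9
methoxide (CH₃O⁻): pKₐ(CH₃OH) ≈ 15.5
hydride (H⁻): pKₐ(H₂) ≈ 36 — extremely strong base; leaves only in special hydride-transfer contexts
The question asks for worst first, so the sequence is read in increasing leaving-group ability.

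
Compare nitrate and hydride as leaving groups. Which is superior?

nitrate is the better leaving group.
pKₐ(HNO₃) ≈ -1.3 versus pKₐ(H₂) ≈ 36: nitrate is the much weaker base.
Resonance-delocalised over three oxygens.

nitrate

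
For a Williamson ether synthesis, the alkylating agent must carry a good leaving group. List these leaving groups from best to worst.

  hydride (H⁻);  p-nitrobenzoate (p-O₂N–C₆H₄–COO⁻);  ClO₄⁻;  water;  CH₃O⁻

ClO₄⁻ > water > p-nitrobenzoate (p-O₂N–C₆H₄–COO⁻) > CH₃O⁻ > hydride (H⁻)

Rank by basicity of the departing species: weakest base leaves most easily.
ClO₄⁻: pKₐ(HClO₄) ≈ -10
water: pKₐ(H₃O⁺) ≈ -1.7
p-nitrobenzoate (p-O₂N–C₆H₄–COO⁻): pKₐ(p-nitrobenzoic acid) ≈ 3.4
CH₃O⁻: pKₐ(CH₃OH) ≈ 15.5
hydride (H⁻): pKₐ(H₂) ≈ 36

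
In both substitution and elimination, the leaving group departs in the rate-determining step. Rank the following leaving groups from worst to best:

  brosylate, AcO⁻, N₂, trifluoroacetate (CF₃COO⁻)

AcO⁻ < trifluoroacetate (CF₃COO⁻) < brosylate < N₂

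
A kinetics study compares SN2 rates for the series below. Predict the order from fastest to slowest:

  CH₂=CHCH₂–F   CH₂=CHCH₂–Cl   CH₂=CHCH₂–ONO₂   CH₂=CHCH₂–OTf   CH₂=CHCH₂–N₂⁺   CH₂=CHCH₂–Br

CH₂=CHCH₂–N₂⁺ > CH₂=CHCH₂–OTf > CH₂=CHCH₂–Br > CH₂=CHCH₂–Cl > CH₂=CHCH₂–ONO₂ > CH₂=CHCH₂–F

The skeletons are identical, so relative rate is governed entirely by leaving-group ability.
A good leaving group is a weak base: the lower the pKₐ of its conjugate acid, the more readily it departs.
CH₂=CHCH₂–N₂⁺ loses N₂: no meaningful conjugate acid; N₂ departs as an exceptionally stable neutral molecule
CH₂=CHCH₂–OTf loses OTf⁻: pKₐ(CF₃SO₃H (triflic acid)) ≈ -14
CH₂=CHCH₂–Br loses Br⁻: pKₐ(HBr) ≈ -9
CH₂=CHCH₂–Cl loses Cl⁻: pKₐ(HCl) ≈ -7
CH₂=CHCH₂–ONO₂ loses NO₃⁻: pKₐ(HNO₃) ≈ -1.3
CH₂=CHCH₂–F loses F⁻: pKₐ(HF) ≈ 3.2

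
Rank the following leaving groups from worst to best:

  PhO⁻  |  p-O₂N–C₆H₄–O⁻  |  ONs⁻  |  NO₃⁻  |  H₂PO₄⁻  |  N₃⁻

A good leaving group is a weak base: the lower the pKₐ of its conjugate acid, the more readily it departs.
ONs⁻: pKₐ(p-O₂NC₆H₄SO₃H) ≈ -3.5
NO₃⁻: pKₐ(HNO₃) ≈ -1.3 — resonance-delocalised over three oxygens
H₂PO₄⁻: pKₐ(H₃PO₄) ≈ 2.1 — moderate base; biological leaving group after further activation
N₃⁻: pKₐ(HN₃) ≈ 4.7 — linear, resonance-stabilised
p-O₂N–C₆H₄–O⁻: pKₐ(p-nitrophenol) ≈ 7.2 — nitro group delocalises the charge; the classic chromogenic LG
PhO⁻: pKₐ(C₆H₅OH (phenol)) ≈ 10
Reversing gives the worst-to-best order requested.

PhO⁻ < p-O₂N–C₆H₄–O⁻ < N₃⁻ < H₂PO₄⁻ < NO₃⁻ < ONs⁻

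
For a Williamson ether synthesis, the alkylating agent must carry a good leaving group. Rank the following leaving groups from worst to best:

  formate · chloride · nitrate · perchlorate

A good leaving group is a weak base: the lower the pKₐ of its conjugate acid, the more readily it departs.
perchlorate: pKₐ(HClO₄) ≈ -10
chloride: pKₐ(HCl) ≈ -7
nitrate: pKₐ(HNO₃) ≈ -1.3
formate: pKₐ(HCOOH) ≈ 3.8
Reversing gives the worst-to-best order requested.

formate < nitrate < chloride < perchlorate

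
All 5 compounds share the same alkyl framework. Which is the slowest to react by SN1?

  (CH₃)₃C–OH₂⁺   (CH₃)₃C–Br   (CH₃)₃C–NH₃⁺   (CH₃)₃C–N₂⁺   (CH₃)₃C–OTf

(CH₃)₃C–NH₃⁺

Identical carbon frameworks mean the comparison reduces to leaving-group quality.
Leaving-group ability tracks the stability of the departed species; conjugate-acid pKₐ is the usual yardstick (lower pKₐ → better LG).
(CH₃)₃C–N₂⁺ loses N₂: no meaningful conjugate acid; N₂ departs as an exceptionally stable neutral molecule
(CH₃)₃C–OTf loses OTf⁻: pKₐ(CF₃SO₃H (triflic acid)) ≈ -14
(CH₃)₃C–Br loses Br⁻: pKₐ(HBr) ≈ -9
(CH₃)₃C–OH₂⁺ loses H₂O: pKₐ(H₃O⁺) ≈ -1.7
(CH₃)₃C–NH₃⁺ loses NH₃: pKₐ(NH₄⁺) ≈ 9.2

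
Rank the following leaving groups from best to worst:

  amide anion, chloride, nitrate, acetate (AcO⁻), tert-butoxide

chloride > nitrate > acetate (AcO⁻) > tert-butoxide > amide anion

chloride: pKₐ(HCl) ≈ -7 — moderately weak base
nitrate: pKₐ(HNO₃) ≈ -1.3 — resonance-delocalised over three oxygens
acetate (AcO⁻): pKₐ(CH₃COOH) ≈ 4.8
tert-butoxide: pKₐ(t-BuOH) ≈ 18 — bulky, strongly basic alkoxide
amide anion: pKₐ(NH₃) ≈ 38 — extremely strong base; never a leaving group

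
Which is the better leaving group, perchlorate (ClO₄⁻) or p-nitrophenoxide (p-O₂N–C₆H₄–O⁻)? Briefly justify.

perchlorate (ClO₄⁻) is the better leaving group.
pKₐ(HClO₄) ≈ -10 versus pKₐ(p-nitrophenol) ≈ 7.2: perchlorate (ClO₄⁻) is the much weaker base.
Extremely weak base; rarely used for safety reasons.

perchlorate (ClO₄⁻)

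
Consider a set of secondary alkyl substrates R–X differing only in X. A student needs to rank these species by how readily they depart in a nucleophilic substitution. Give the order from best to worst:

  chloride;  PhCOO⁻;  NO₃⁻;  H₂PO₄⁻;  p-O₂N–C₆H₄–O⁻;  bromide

bromide > chloride > NO₃⁻ > H₂PO₄⁻ > PhCOO⁻ > p-O₂N–C₆H₄–O⁻

Leaving-group ability tracks the stability of the departed species; conjugate-acid pKₐ is the usual yardstick (lower pKₐ → better LG).
bromide: pKₐ(HBr) ≈ -9
chloride: pKₐ(HCl) ≈ -7
NO₃⁻: pKₐ(HNO₃) ≈ -1.3 — resonance-delocalised over three oxygens
H₂PO₄⁻: pKₐ(H₃PO₄) ≈ 2.1 — moderate base; biological leaving group after further activation
PhCOO⁻: pKₐ(C₆H₅COOH) ≈ 4.2 — aryl carboxylate
p-O₂N–C₆H₄–O⁻: pKₐ(p-nitrophenol) ≈ 7.2 — nitro group delocalises the charge; the classic chromogenic LG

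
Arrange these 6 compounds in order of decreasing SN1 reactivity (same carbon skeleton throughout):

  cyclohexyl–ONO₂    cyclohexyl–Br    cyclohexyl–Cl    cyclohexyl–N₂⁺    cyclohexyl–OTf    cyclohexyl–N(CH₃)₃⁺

cyclohexyl–N₂⁺ > cyclohexyl–OTf > cyclohexyl–Br > cyclohexyl–Cl > cyclohexyl–ONO₂ > cyclohexyl–N(CH₃)₃⁺

Identical carbon frameworks mean the comparison reduces to leaving-group quality.
Rank by basicity of the departing species: weakest base leaves most easily.
cyclohexyl–N₂⁺ loses N₂: no meaningful conjugate acid; N₂ departs as an exceptionally stable neutral molecule
cyclohexyl–OTf loses OTf⁻: pKₐ(CF₃SO₃H (triflic acid)) ≈ -14
cyclohexyl–Br loses Br⁻: pKₐ(HBr) ≈ -9
cyclohexyl–Cl loses Cl⁻: pKₐ(HCl) ≈ -7
cyclohexyl–ONO₂ loses NO₃⁻: pKₐ(HNO₃) ≈ -1.3
cyclohexyl–N(CH₃)₃⁺ loses NR'₃: pKₐ(R'₃NH⁺) ≈ 10.7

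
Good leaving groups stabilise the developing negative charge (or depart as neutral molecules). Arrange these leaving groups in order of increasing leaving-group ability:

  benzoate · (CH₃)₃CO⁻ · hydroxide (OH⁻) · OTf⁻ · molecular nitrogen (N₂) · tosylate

Rank by basicity of the departing species: weakest base leaves most easily.
molecular nitrogen (N₂): no meaningful conjugate acid; N₂ departs as an exceptionally stable neutral molecule
OTf⁻: pKₐ(CF₃SO₃H (triflic acid)) ≈ -14
tosylate: pKₐ(p-CH₃C₆H₄SO₃H (TsOH)) ≈ -2.8
benzoate: pKₐ(C₆H₅COOH) ≈ 4.2 — aryl carboxylate
hydroxide (OH⁻): pKₐ(H₂O) ≈ 15.7 — strong base; essentially never leaves without prior activation
(CH₃)₃CO⁻: pKₐ(t-BuOH) ≈ 18
Listed from poorest to best leaving group as asked.

(CH₃)₃CO⁻ < hydroxide (OH⁻) < benzoate < tosylate < OTf⁻ < molecular nitrogen (N₂)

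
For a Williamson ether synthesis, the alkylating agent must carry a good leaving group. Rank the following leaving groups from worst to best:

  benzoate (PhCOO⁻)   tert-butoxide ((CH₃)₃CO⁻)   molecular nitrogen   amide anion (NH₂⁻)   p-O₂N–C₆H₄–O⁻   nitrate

molecular nitrogen: no meaningful conjugate acid; N₂ departs as an exceptionally stable neutral molecule
nitrate: pKₐ(HNO₃) ≈ -1.3
benzoate (PhCOO⁻): pKₐ(C₆H₅COOH) ≈ 4.2
p-O₂N–C₆H₄–O⁻: pKₐ(p-nitrophenol) ≈ 7.2
tert-butoxide ((CH₃)₃CO⁻): pKₐ(t-BuOH) ≈ 18
amide anion (NH₂⁻): pKₐ(NH₃) ≈ 38
Reversing gives the worst-to-best order requested.

amide anion (NH₂⁻) < tert-butoxide ((CH₃)₃CO⁻) < p-O₂N–C₆H₄–O⁻ < benzoate (PhCOO⁻) < nitrate < molecular nitrogen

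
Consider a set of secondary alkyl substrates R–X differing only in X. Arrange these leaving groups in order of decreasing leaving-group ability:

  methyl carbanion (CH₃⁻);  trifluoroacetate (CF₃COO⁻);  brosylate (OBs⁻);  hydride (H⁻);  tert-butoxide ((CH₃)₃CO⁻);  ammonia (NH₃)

brosylate (OBs⁻): pKₐ(p-BrC₆H₄SO₃H) ≈ -2.8
trifluoroacetate (CF₃COO⁻): pKₐ(CF₃COOH) ≈ 0.2
ammonia (NH₃): pKₐ(NH₄⁺) ≈ 9.2 — neutral but moderately basic; leaves from R–NH₃⁺
tert-butoxide ((CH₃)₃CO⁻): pKₐ(t-BuOH) ≈ 18 — bulky, strongly basic alkoxide
hydride (H⁻): pKₐ(H₂) ≈ 36
methyl carbanion (CH₃⁻): pKₐ(CH₄) ≈ 48

brosylate (OBs⁻) > trifluoroacetate (CF₃COO⁻) > ammonia (NH₃) > tert-butoxide ((CH₃)₃CO⁻) > hydride (H⁻) > methyl carbanion (CH₃⁻)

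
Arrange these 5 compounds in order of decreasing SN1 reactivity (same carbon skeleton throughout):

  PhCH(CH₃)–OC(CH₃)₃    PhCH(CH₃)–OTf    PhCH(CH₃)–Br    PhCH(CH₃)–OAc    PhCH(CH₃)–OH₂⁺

Same R in every case — rank the leaving groups.
The more stable X⁻ (or X) is on its own — i.e. the weaker a base it is — the better a leaving group it makes.
PhCH(CH₃)–OTf loses OTf⁻: pKₐ(CF₃SO₃H (triflic acid)) ≈ -14
PhCH(CH₃)–Br loses Br⁻: pKₐ(HBr) ≈ -9
PhCH(CH₃)–OH₂⁺ loses H₂O: pKₐ(H₃O⁺) ≈ -1.7
PhCH(CH₃)–OAc loses AcO⁻: pKₐ(CH₃COOH) ≈ 4.8
PhCH(CH₃)–OC(CH₃)₃ loses (CH₃)₃CO⁻: pKₐ(t-BuOH) ≈ 18

PhCH(CH₃)–OTf > PhCH(CH₃)–Br > PhCH(CH₃)–OH₂⁺ > PhCH(CH₃)–OAc > PhCH(CH₃)–OC(CH₃)₃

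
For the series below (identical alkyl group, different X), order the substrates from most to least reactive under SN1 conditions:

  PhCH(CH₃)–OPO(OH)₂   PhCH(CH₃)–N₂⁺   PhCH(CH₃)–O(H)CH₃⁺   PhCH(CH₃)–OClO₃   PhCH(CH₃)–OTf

Same R in every case — rank the leaving groups.
Leaving-group ability tracks the stability of the departed species; conjugate-acid pKₐ is the usual yardstick (lower pKₐ → better LG).
PhCH(CH₃)–N₂⁺ loses N₂: no meaningful conjugate acid; N₂ departs as an exceptionally stable neutral molecule
PhCH(CH₃)–OTf loses OTf⁻: pKₐ(CF₃SO₃H (triflic acid)) ≈ -14
PhCH(CH₃)–OClO₃ loses ClO₄⁻: pKₐ(HClO₄) ≈ -10
PhCH(CH₃)–O(H)CH₃⁺ loses R'OH: pKₐ(R'OH₂⁺) ≈ -2.4
PhCH(CH₃)–OPO(OH)₂ loses H₂PO₄⁻: pKₐ(H₃PO₄) ≈ 2.1

PhCH(CH₃)–N₂⁺ > PhCH(CH₃)–OTf > PhCH(CH₃)–OClO₃ > PhCH(CH₃)–O(H)CH₃⁺ > PhCH(CH₃)–OPO(OH)₂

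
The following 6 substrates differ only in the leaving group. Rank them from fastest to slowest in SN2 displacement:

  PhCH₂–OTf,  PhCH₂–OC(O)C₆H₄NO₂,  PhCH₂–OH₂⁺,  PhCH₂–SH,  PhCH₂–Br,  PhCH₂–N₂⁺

Same R in every case — rank the leaving groups.
Leaving-group ability tracks the stability of the departed species; conjugate-acid pKₐ is the usual yardstick (lower pKₐ → better LG).
PhCH₂–N₂⁺ loses N₂: no meaningful conjugate acid; N₂ departs as an exceptionally stable neutral molecule
PhCH₂–OTf loses OTf⁻: pKₐ(CF₃SO₃H (triflic acid)) ≈ -14
PhCH₂–Br loses Br⁻: pKₐ(HBr) ≈ -9
PhCH₂–OH₂⁺ loses H₂O: pKₐ(H₃O⁺) ≈ -1.7
PhCH₂–OC(O)C₆H₄NO₂ loses p-O₂N–C₆H₄–COO⁻: pKₐ(p-nitrobenzoic acid) ≈ 3.4
PhCH₂–SH loses HS⁻: pKₐ(H₂S) ≈ 7

PhCH₂–N₂⁺ > PhCH₂–OTf > PhCH₂–Br > PhCH₂–OH₂⁺ > PhCH₂–OC(O)C₆H₄NO₂ > PhCH₂–SH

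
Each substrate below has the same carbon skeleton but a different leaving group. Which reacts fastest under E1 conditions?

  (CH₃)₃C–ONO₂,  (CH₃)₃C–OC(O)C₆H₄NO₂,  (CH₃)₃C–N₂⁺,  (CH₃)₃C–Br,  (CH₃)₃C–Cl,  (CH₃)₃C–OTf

(CH₃)₃C–N₂⁺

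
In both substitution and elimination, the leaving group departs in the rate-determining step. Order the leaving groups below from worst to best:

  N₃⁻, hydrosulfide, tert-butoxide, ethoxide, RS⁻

A good leaving group is a weak base: the lower the pKₐ of its conjugate acid, the more readily it departs.
N₃⁻: pKₐ(HN₃) ≈ 4.7
hydrosulfide: pKₐ(H₂S) ≈ 7
RS⁻: pKₐ(RSH (a thiol)) ≈ 10.5
ethoxide: pKₐ(CH₃CH₂OH) ≈ 16
tert-butoxide: pKₐ(t-BuOH) ≈ 18 — bulky, strongly basic alkoxide
Reversing gives the worst-to-best order requested.

tert-butoxide < ethoxide < RS⁻ < hydrosulfide < N₃⁻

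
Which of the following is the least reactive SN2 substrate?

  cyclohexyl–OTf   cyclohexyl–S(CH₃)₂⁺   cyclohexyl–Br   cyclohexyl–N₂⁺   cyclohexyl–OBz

cyclohexyl–OBz

Same R in every case — rank the leaving groups.
The more stable X⁻ (or X) is on its own — i.e. the weaker a base it is — the better a leaving group it makes.
cyclohexyl–N₂⁺ loses N₂: no meaningful conjugate acid; N₂ departs as an exceptionally stable neutral molecule
cyclohexyl–OTf loses OTf⁻: pKₐ(CF₃SO₃H (triflic acid)) ≈ -14
cyclohexyl–Br loses Br⁻: pKₐ(HBr) ≈ -9
cyclohexyl–S(CH₃)₂⁺ loses SR'₂: pKₐ(R'₂SH⁺) ≈ -7
cyclohexyl–OBz loses PhCOO⁻: pKₐ(C₆H₅COOH) ≈ 4.2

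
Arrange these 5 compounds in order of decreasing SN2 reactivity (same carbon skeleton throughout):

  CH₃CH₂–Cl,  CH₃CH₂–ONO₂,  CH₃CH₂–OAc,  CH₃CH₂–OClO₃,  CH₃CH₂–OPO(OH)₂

Identical carbon frameworks mean the comparison reduces to leaving-group quality.
Rank by basicity of the departing species: weakest base leaves most easily.
CH₃CH₂–OClO₃ loses ClO₄⁻: pKₐ(HClO₄) ≈ -10
CH₃CH₂–Cl loses Cl⁻: pKₐ(HCl) ≈ -7
CH₃CH₂–ONO₂ loses NO₃⁻: pKₐ(HNO₃) ≈ -1.3
CH₃CH₂–OPO(OH)₂ loses H₂PO₄⁻: pKₐ(H₃PO₄) ≈ 2.1
CH₃CH₂–OAc loses AcO⁻: pKₐ(CH₃COOH) ≈ 4.8

CH₃CH₂–OClO₃ > CH₃CH₂–Cl > CH₃CH₂–ONO₂ > CH₃CH₂–OPO(OH)₂ > CH₃CH₂–OAc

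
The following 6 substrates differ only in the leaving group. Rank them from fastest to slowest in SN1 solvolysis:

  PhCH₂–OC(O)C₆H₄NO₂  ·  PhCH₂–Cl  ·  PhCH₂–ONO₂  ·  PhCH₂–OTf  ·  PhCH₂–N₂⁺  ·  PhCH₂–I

PhCH₂–N₂⁺ > PhCH₂–OTf > PhCH₂–I > PhCH₂–Cl > PhCH₂–ONO₂ > PhCH₂–OC(O)C₆H₄NO₂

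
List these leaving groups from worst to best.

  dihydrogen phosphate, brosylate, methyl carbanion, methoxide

A good leaving group is a weak base: the lower the pKₐ of its conjugate acid, the more readily it departs.
brosylate: pKₐ(p-BrC₆H₄SO₃H) ≈ -2.8
dihydrogen phosphate: pKₐ(H₃PO₄) ≈ 2.1
methoxide: pKₐ(CH₃OH) ≈ 15.5
methyl carbanion: pKₐ(CH₄) ≈ 48
Listed from poorest to best leaving group as asked.

methyl carbanion < methoxide < dihydrogen phosphate < brosylate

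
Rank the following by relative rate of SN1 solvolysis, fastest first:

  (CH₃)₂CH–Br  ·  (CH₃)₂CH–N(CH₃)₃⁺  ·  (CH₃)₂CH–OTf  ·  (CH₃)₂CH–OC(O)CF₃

The skeletons are identical, so relative rate is governed entirely by leaving-group ability.
Rank by basicity of the departing species: weakest base leaves most easily.
(CH₃)₂CH–OTf loses OTf⁻: pKₐ(CF₃SO₃H (triflic acid)) ≈ -14
(CH₃)₂CH–Br loses Br⁻: pKₐ(HBr) ≈ -9
(CH₃)₂CH–OC(O)CF₃ loses CF₃COO⁻: pKₐ(CF₃COOH) ≈ 0.2
(CH₃)₂CH–N(CH₃)₃⁺ loses NR'₃: pKₐ(R'₃NH⁺) ≈ 10.7

(CH₃)₂CH–OTf > (CH₃)₂CH–Br > (CH₃)₂CH–OC(O)CF₃ > (CH₃)₂CH–N(CH₃)₃⁺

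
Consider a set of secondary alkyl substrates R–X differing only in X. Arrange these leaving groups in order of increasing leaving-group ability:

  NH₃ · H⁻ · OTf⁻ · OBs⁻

A good leaving group is a weak base: the lower the pKₐ of its conjugate acid, the more readily it departs.
OTf⁻: pKₐ(CF₃SO₃H (triflic acid)) ≈ -14
OBs⁻: pKₐ(p-BrC₆H₄SO₃H) ≈ -2.8
NH₃: pKₐ(NH₄⁺) ≈ 9.2
H⁻: pKₐ(H₂) ≈ 36
The question asks for worst first, so the sequence is read in increasing leaving-group ability.

H⁻ < NH₃ < OBs⁻ < OTf⁻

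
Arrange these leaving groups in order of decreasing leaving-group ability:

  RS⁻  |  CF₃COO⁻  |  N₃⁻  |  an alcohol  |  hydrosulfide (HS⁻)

The more stable X⁻ (or X) is on its own — i.e. the weaker a base it is — the better a leaving group it makes.
an alcohol: pKₐ(R'OH₂⁺) ≈ -2.4
CF₃COO⁻: pKₐ(CF₃COOH) ≈ 0.2
N₃⁻: pKₐ(HN₃) ≈ 4.7
hydrosulfide (HS⁻): pKₐ(H₂S) ≈ 7
RS⁻: pKₐ(RSH (a thiol)) ≈ 10.5

an alcohol > CF₃COO⁻ > N₃⁻ > hydrosulfide (HS⁻) > RS⁻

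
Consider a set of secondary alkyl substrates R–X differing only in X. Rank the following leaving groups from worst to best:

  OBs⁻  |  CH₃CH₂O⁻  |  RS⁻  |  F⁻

CH₃CH₂O⁻ < RS⁻ < F⁻ < OBs⁻

Leaving-group ability tracks the stability of the departed species; conjugate-acid pKₐ is the usual yardstick (lower pKₐ → better LG).
OBs⁻: pKₐ(p-BrC₆H₄SO₃H) ≈ -2.8 — arenesulfonate with a p-bromo substituent
F⁻: pKₐ(HF) ≈ 3.2 — small and strongly basic; the poor halide leaving group
RS⁻: pKₐ(RSH (a thiol)) ≈ 10.5
CH₃CH₂O⁻: pKₐ(CH₃CH₂OH) ≈ 16
The question asks for worst first, so the sequence is read in increasing leaving-group ability.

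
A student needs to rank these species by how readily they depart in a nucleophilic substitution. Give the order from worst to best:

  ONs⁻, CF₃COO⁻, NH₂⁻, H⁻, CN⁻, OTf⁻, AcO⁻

NH₂⁻ < H⁻ < CN⁻ < AcO⁻ < CF₃COO⁻ < ONs⁻ < OTf⁻

Leaving-group ability tracks the stability of the departed species; conjugate-acid pKₐ is the usual yardstick (lower pKₐ → better LG).
OTf⁻: pKₐ(CF₃SO₃H (triflic acid)) ≈ -14 — charge spread over three oxygens and a CF₃ group; the premier leaving group in synthesis
ONs⁻: pKₐ(p-O₂NC₆H₄SO₃H) ≈ -3.5 — p-nitro group further stabilises the sulfonate
CF₃COO⁻: pKₐ(CF₃COOH) ≈ 0.2 — strongly electron-withdrawing CF₃ stabilises the carboxylate
AcO⁻: pKₐ(CH₃COOH) ≈ 4.8 — resonance-stabilised but still a weak base
CN⁻: pKₐ(HCN) ≈ 9.2 — sp carbon stabilises the charge somewhat, but still a poor LG
H⁻: pKₐ(H₂) ≈ 36
NH₂⁻: pKₐ(NH₃) ≈ 38
Listed from poorest to best leaving group as asked.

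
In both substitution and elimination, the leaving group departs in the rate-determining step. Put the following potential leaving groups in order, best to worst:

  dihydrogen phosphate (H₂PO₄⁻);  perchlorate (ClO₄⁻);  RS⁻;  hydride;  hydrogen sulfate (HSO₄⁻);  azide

perchlorate (ClO₄⁻) > hydrogen sulfate (HSO₄⁻) > dihydrogen phosphate (H₂PO₄⁻) > azide > RS⁻ > hydride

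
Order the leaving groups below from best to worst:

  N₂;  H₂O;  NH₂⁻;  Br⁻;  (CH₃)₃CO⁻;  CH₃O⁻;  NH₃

Leaving-group ability tracks the stability of the departed species; conjugate-acid pKₐ is the usual yardstick (lower pKₐ → better LG).
N₂: no meaningful conjugate acid; N₂ departs as an exceptionally stable neutral molecule
Br⁻: pKₐ(HBr) ≈ -9
H₂O: pKₐ(H₃O⁺) ≈ -1.7
NH₃: pKₐ(NH₄⁺) ≈ 9.2
CH₃O⁻: pKₐ(CH₃OH) ≈ 15.5
(CH₃)₃CO⁻: pKₐ(t-BuOH) ≈ 18
NH₂⁻: pKₐ(NH₃) ≈ 38

N₂ > Br⁻ > H₂O > NH₃ > CH₃O⁻ > (CH₃)₃CO⁻ > NH₂⁻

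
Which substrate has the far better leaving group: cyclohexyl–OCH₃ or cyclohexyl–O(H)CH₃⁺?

cyclohexyl–O(H)CH₃⁺

From cyclohexyl–OCH₃ the departing group would be CH₃O⁻ (pKₐ(CH₃OH) ≈ 15.5). Strong base; alkoxides do not leave unassisted.
From cyclohexyl–O(H)CH₃⁺ the leaving group is R'OH (pKₐ(R'OH₂⁺) ≈ -2.4). Neutral; leaves from a protonated ether (an oxonium ion, R–O(H)R'⁺).
(In practice cyclohexyl–O(H)CH₃⁺ is made from cyclohexyl–OCH₃ by protonation with concentrated HI, allowing neutral methanol, rather than methoxide, to depart.)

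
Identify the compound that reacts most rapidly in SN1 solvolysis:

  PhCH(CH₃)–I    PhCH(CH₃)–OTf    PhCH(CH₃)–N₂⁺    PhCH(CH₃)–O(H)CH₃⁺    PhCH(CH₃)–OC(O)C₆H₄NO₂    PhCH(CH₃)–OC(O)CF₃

The skeletons are identical, so relative rate is governed entirely by leaving-group ability.
Rank by basicity of the departing species: weakest base leaves most easily.
PhCH(CH₃)–N₂⁺ loses N₂: no meaningful conjugate acid; N₂ departs as an exceptionally stable neutral molecule
PhCH(CH₃)–OTf loses OTf⁻: pKₐ(CF₃SO₃H (triflic acid)) ≈ -14
PhCH(CH₃)–I loses I⁻: pKₐ(HI) ≈ -10
PhCH(CH₃)–O(H)CH₃⁺ loses R'OH: pKₐ(R'OH₂⁺) ≈ -2.4
PhCH(CH₃)–OC(O)CF₃ loses CF₃COO⁻: pKₐ(CF₃COOH) ≈ 0.2
PhCH(CH₃)–OC(O)C₆H₄NO₂ loses p-O₂N–C₆H₄–COO⁻: pKₐ(p-nitrobenzoic acid) ≈ 3.4

PhCH(CH₃)–N₂⁺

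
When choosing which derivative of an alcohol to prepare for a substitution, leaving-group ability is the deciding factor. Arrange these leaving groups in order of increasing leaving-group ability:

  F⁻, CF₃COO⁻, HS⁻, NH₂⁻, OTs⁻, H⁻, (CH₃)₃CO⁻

A good leaving group is a weak base: the lower the pKₐ of its conjugate acid, the more readily it departs.
OTs⁻: pKₐ(p-CH₃C₆H₄SO₃H (TsOH)) ≈ -2.8
CF₃COO⁻: pKₐ(CF₃COOH) ≈ 0.2
F⁻: pKₐ(HF) ≈ 3.2
HS⁻: pKₐ(H₂S) ≈ 7
(CH₃)₃CO⁻: pKₐ(t-BuOH) ≈ 18
H⁻: pKₐ(H₂) ≈ 36
NH₂⁻: pKₐ(NH₃) ≈ 38
Reversing gives the worst-to-best order requested.

NH₂⁻ < H⁻ < (CH₃)₃CO⁻ < HS⁻ < F⁻ < CF₃COO⁻ < OTs⁻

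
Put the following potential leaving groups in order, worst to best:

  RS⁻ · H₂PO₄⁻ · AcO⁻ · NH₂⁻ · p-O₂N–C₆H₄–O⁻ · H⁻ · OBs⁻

NH₂⁻ < H⁻ < RS⁻ < p-O₂N–C₆H₄–O⁻ < AcO⁻ < H₂PO₄⁻ < OBs⁻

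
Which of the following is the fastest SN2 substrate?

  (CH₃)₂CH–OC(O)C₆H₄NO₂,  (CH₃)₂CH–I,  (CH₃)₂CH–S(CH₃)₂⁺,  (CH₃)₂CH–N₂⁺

(CH₃)₂CH–N₂⁺

Identical carbon frameworks mean the comparison reduces to leaving-group quality.
Rank by basicity of the departing species: weakest base leaves most easily.
(CH₃)₂CH–N₂⁺ loses N₂: no meaningful conjugate acid; N₂ departs as an exceptionally stable neutral molecule
(CH₃)₂CH–I loses I⁻: pKₐ(HI) ≈ -10
(CH₃)₂CH–S(CH₃)₂⁺ loses SR'₂: pKₐ(R'₂SH⁺) ≈ -7
(CH₃)₂CH–OC(O)C₆H₄NO₂ loses p-O₂N–C₆H₄–COO⁻: pKₐ(p-nitrobenzoic acid) ≈ 3.4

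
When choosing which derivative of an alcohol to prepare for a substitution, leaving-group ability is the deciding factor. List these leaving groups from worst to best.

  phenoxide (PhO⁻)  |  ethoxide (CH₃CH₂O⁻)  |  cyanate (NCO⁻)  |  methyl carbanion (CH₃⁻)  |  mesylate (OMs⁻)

methyl carbanion (CH₃⁻) < ethoxide (CH₃CH₂O⁻) < phenoxide (PhO⁻) < cyanate (NCO⁻) < mesylate (OMs⁻)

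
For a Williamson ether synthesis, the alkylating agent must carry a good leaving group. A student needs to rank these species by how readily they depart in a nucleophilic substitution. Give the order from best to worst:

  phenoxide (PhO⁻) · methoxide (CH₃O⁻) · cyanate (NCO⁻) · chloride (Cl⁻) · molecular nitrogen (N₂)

molecular nitrogen (N₂) > chloride (Cl⁻) > cyanate (NCO⁻) > phenoxide (PhO⁻) > methoxide (CH₃O⁻)

Rank by basicity of the departing species: weakest base leaves most easily.
molecular nitrogen (N₂): no meaningful conjugate acid; N₂ departs as an exceptionally stable neutral molecule
chloride (Cl⁻): pKₐ(HCl) ≈ -7
cyanate (NCO⁻): pKₐ(HOCN) ≈ 3.5
phenoxide (PhO⁻): pKₐ(C₆H₅OH (phenol)) ≈ 10
methoxide (CH₃O⁻): pKₐ(CH₃OH) ≈ 15.5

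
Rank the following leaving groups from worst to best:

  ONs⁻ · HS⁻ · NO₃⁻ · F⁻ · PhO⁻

A good leaving group is a weak base: the lower the pKₐ of its conjugate acid, the more readily it departs.
ONs⁻: pKₐ(p-O₂NC₆H₄SO₃H) ≈ -3.5 — p-nitro group further stabilises the sulfonate
NO₃⁻: pKₐ(HNO₃) ≈ -1.3 — resonance-delocalised over three oxygens
F⁻: pKₐ(HF) ≈ 3.2 — small and strongly basic; the poor halide leaving group
HS⁻: pKₐ(H₂S) ≈ 7 — larger and more polarisable than the oxygen analogue
PhO⁻: pKₐ(C₆H₅OH (phenol)) ≈ 10 — resonance into the ring helps, but still a poor LG
Reversing gives the worst-to-best order requested.

PhO⁻ < HS⁻ < F⁻ < NO₃⁻ < ONs⁻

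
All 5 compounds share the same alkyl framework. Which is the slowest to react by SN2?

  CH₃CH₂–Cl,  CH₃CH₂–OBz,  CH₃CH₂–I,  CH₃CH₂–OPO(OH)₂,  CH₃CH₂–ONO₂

CH₃CH₂–OBz

Identical carbon frameworks mean the comparison reduces to leaving-group quality.
Rank by basicity of the departing species: weakest base leaves most easily.
CH₃CH₂–I loses I⁻: pKₐ(HI) ≈ -10
CH₃CH₂–Cl loses Cl⁻: pKₐ(HCl) ≈ -7
CH₃CH₂–ONO₂ loses NO₃⁻: pKₐ(HNO₃) ≈ -1.3
CH₃CH₂–OPO(OH)₂ loses H₂PO₄⁻: pKₐ(H₃PO₄) ≈ 2.1
CH₃CH₂–OBz loses PhCOO⁻: pKₐ(C₆H₅COOH) ≈ 4.2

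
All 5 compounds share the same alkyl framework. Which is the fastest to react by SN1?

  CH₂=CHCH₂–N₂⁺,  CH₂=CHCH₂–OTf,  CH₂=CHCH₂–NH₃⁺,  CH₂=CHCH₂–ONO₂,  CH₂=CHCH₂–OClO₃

The skeletons are identical, so relative rate is governed entirely by leaving-group ability.
Rank by basicity of the departing species: weakest base leaves most easily.
CH₂=CHCH₂–N₂⁺ loses N₂: no meaningful conjugate acid; N₂ departs as an exceptionally stable neutral molecule
CH₂=CHCH₂–OTf loses OTf⁻: pKₐ(CF₃SO₃H (triflic acid)) ≈ -14
CH₂=CHCH₂–OClO₃ loses ClO₄⁻: pKₐ(HClO₄) ≈ -10
CH₂=CHCH₂–ONO₂ loses NO₃⁻: pKₐ(HNO₃) ≈ -1.3
CH₂=CHCH₂–NH₃⁺ loses NH₃: pKₐ(NH₄⁺) ≈ 9.2

CH₂=CHCH₂–N₂⁺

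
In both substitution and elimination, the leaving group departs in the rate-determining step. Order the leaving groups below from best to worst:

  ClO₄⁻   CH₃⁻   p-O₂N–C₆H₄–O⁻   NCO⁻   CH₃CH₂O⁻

ClO₄⁻ > NCO⁻ > p-O₂N–C₆H₄–O⁻ > CH₃CH₂O⁻ > CH₃⁻

ClO₄⁻: pKₐ(HClO₄) ≈ -10 — extremely weak base; rarely used for safety reasons
NCO⁻: pKₐ(HOCN) ≈ 3.5
p-O₂N–C₆H₄–O⁻: pKₐ(p-nitrophenol) ≈ 7.2
CH₃CH₂O⁻: pKₐ(CH₃CH₂OH) ≈ 16 — strong base; alkoxides do not leave unassisted
CH₃⁻: pKₐ(CH₄) ≈ 48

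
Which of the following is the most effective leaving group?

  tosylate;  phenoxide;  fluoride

tosylate

The more stable X⁻ (or X) is on its own — i.e. the weaker a base it is — the better a leaving group it makes.
tosylate: pKₐ(p-CH₃C₆H₄SO₃H (TsOH)) ≈ -2.8
fluoride: pKₐ(HF) ≈ 3.2
phenoxide: pKₐ(C₆H₅OH (phenol)) ≈ 10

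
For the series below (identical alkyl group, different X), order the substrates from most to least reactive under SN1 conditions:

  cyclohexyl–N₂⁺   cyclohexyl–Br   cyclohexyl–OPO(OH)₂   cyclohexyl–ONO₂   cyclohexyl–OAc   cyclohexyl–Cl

cyclohexyl–N₂⁺ > cyclohexyl–Br > cyclohexyl–Cl > cyclohexyl–ONO₂ > cyclohexyl–OPO(OH)₂ > cyclohexyl–OAc

Identical carbon frameworks mean the comparison reduces to leaving-group quality.
Leaving-group ability tracks the stability of the departed species; conjugate-acid pKₐ is the usual yardstick (lower pKₐ → better LG).
cyclohexyl–N₂⁺ loses N₂: no meaningful conjugate acid; N₂ departs as an exceptionally stable neutral molecule
cyclohexyl–Br loses Br⁻: pKₐ(HBr) ≈ -9
cyclohexyl–Cl loses Cl⁻: pKₐ(HCl) ≈ -7
cyclohexyl–ONO₂ loses NO₃⁻: pKₐ(HNO₃) ≈ -1.3
cyclohexyl–OPO(OH)₂ loses H₂PO₄⁻: pKₐ(H₃PO₄) ≈ 2.1
cyclohexyl–OAc loses AcO⁻: pKₐ(CH₃COOH) ≈ 4.8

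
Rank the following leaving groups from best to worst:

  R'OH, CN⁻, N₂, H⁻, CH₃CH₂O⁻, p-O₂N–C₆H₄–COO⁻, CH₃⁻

N₂: no meaningful conjugate acid; N₂ departs as an exceptionally stable neutral molecule
R'OH: pKₐ(R'OH₂⁺) ≈ -2.4
p-O₂N–C₆H₄–COO⁻: pKₐ(p-nitrobenzoic acid) ≈ 3.4
CN⁻: pKₐ(HCN) ≈ 9.2
CH₃CH₂O⁻: pKₐ(CH₃CH₂OH) ≈ 16
H⁻: pKₐ(H₂) ≈ 36
CH₃⁻: pKₐ(CH₄) ≈ 48

N₂ > R'OH > p-O₂N–C₆H₄–COO⁻ > CN⁻ > CH₃CH₂O⁻ > H⁻ > CH₃⁻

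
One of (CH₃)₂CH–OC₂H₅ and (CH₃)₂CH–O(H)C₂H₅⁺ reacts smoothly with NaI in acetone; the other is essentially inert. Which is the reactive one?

From (CH₃)₂CH–OC₂H₅ the departing group would be CH₃CH₂O⁻ (pKₐ(CH₃CH₂OH) ≈ 16). Strong base; alkoxides do not leave unassisted.
From (CH₃)₂CH–O(H)C₂H₅⁺ the leaving group is R'OH (pKₐ(R'OH₂⁺) ≈ -2.4). Neutral; leaves from a protonated ether (an oxonium ion, R–O(H)R'⁺).
(In practice (CH₃)₂CH–O(H)C₂H₅⁺ is made from (CH₃)₂CH–OC₂H₅ by protonation with concentrated HBr, allowing neutral ethanol, rather than ethoxide, to depart.)

(CH₃)₂CH–O(H)C₂H₅⁺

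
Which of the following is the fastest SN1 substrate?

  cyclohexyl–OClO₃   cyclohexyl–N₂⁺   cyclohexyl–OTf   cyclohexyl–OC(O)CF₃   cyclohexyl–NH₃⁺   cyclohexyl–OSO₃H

The skeletons are identical, so relative rate is governed entirely by leaving-group ability.
The more stable X⁻ (or X) is on its own — i.e. the weaker a base it is — the better a leaving group it makes.
cyclohexyl–N₂⁺ loses N₂: no meaningful conjugate acid; N₂ departs as an exceptionally stable neutral molecule
cyclohexyl–OTf loses OTf⁻: pKₐ(CF₃SO₃H (triflic acid)) ≈ -14
cyclohexyl–OClO₃ loses ClO₄⁻: pKₐ(HClO₄) ≈ -10
cyclohexyl–OSO₃H loses HSO₄⁻: pKₐ(H₂SO₄) ≈ -3
cyclohexyl–OC(O)CF₃ loses CF₃COO⁻: pKₐ(CF₃COOH) ≈ 0.2
cyclohexyl–NH₃⁺ loses NH₃: pKₐ(NH₄⁺) ≈ 9.2

cyclohexyl–N₂⁺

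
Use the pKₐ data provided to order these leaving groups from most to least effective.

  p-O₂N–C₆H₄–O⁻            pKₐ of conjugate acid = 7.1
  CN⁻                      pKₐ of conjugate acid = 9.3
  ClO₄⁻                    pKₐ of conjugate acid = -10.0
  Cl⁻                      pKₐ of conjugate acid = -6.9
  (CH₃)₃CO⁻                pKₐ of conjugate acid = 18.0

ClO₄⁻ > Cl⁻ > p-O₂N–C₆H₄–O⁻ > CN⁻ > (CH₃)₃CO⁻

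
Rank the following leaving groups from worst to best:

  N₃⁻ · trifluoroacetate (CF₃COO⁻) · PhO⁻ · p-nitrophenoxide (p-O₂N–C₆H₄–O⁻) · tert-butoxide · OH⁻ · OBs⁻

tert-butoxide < OH⁻ < PhO⁻ < p-nitrophenoxide (p-O₂N–C₆H₄–O⁻) < N₃⁻ < trifluoroacetate (CF₃COO⁻) < OBs⁻

Leaving-group ability tracks the stability of the departed species; conjugate-acid pKₐ is the usual yardstick (lower pKₐ → better LG).
OBs⁻: pKₐ(p-BrC₆H₄SO₃H) ≈ -2.8
trifluoroacetate (CF₃COO⁻): pKₐ(CF₃COOH) ≈ 0.2
N₃⁻: pKₐ(HN₃) ≈ 4.7 — linear, resonance-stabilised
p-nitrophenoxide (p-O₂N–C₆H₄–O⁻): pKₐ(p-nitrophenol) ≈ 7.2 — nitro group delocalises the charge; the classic chromogenic LG
PhO⁻: pKₐ(C₆H₅OH (phenol)) ≈ 10 — resonance into the ring helps, but still a poor LG
OH⁻: pKₐ(H₂O) ≈ 15.7
tert-butoxide: pKₐ(t-BuOH) ≈ 18
Reversing gives the worst-to-best order requested.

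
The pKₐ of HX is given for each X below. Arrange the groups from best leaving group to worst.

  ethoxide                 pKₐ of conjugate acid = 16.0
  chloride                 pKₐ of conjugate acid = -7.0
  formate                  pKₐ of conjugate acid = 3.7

Lower conjugate-acid pKₐ ⇒ weaker base ⇒ better leaving group.
Sorting by the given values: chloride (-7.0), formate (3.7), ethoxide (16.0).

chloride > formate > ethoxide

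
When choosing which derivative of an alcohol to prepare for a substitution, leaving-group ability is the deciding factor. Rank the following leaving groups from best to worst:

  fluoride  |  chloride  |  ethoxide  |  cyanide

chloride > fluoride > cyanide > ethoxide

Rank by basicity of the departing species: weakest base leaves most easily.
chloride: pKₐ(HCl) ≈ -7 — moderately weak base
fluoride: pKₐ(HF) ≈ 3.2 — small and strongly basic; the poor halide leaving group
cyanide: pKₐ(HCN) ≈ 9.2 — sp carbon stabilises the charge somewhat, but still a poor LG
ethoxide: pKₐ(CH₃CH₂OH) ≈ 16 — strong base; alkoxides do not leave unassisted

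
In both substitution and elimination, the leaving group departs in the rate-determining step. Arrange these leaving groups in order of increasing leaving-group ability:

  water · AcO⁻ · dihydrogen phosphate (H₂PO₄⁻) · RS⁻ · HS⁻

RS⁻ < HS⁻ < AcO⁻ < dihydrogen phosphate (H₂PO₄⁻) < water

The more stable X⁻ (or X) is on its own — i.e. the weaker a base it is — the better a leaving group it makes.
water: pKₐ(H₃O⁺) ≈ -1.7
dihydrogen phosphate (H₂PO₄⁻): pKₐ(H₃PO₄) ≈ 2.1 — moderate base; biological leaving group after further activation
AcO⁻: pKₐ(CH₃COOH) ≈ 4.8
HS⁻: pKₐ(H₂S) ≈ 7 — larger and more polarisable than the oxygen analogue
RS⁻: pKₐ(RSH (a thiol)) ≈ 10.5
Reversing gives the worst-to-best order requested.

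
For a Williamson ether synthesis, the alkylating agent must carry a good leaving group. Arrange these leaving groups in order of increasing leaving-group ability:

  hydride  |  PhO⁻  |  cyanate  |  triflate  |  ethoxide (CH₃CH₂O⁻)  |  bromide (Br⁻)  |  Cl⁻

hydride < ethoxide (CH₃CH₂O⁻) < PhO⁻ < cyanate < Cl⁻ < bromide (Br⁻) < triflate

A good leaving group is a weak base: the lower the pKₐ of its conjugate acid, the more readily it departs.
triflate: pKₐ(CF₃SO₃H (triflic acid)) ≈ -14 — charge spread over three oxygens and a CF₃ group; the premier leaving group in synthesis
bromide (Br⁻): pKₐ(HBr) ≈ -9
Cl⁻: pKₐ(HCl) ≈ -7 — moderately weak base
cyanate: pKₐ(HOCN) ≈ 3.5
PhO⁻: pKₐ(C₆H₅OH (phenol)) ≈ 10
ethoxide (CH₃CH₂O⁻): pKₐ(CH₃CH₂OH) ≈ 16 — strong base; alkoxides do not leave unassisted
hydride: pKₐ(H₂) ≈ 36 — extremely strong base; leaves only in special hydride-transfer contexts
Listed from poorest to best leaving group as asked.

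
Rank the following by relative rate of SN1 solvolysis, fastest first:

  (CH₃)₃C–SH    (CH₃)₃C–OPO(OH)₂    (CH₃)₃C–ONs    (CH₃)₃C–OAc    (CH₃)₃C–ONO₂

Identical carbon frameworks mean the comparison reduces to leaving-group quality.
A good leaving group is a weak base: the lower the pKₐ of its conjugate acid, the more readily it departs.
(CH₃)₃C–ONs loses ONs⁻: pKₐ(p-O₂NC₆H₄SO₃H) ≈ -3.5
(CH₃)₃C–ONO₂ loses NO₃⁻: pKₐ(HNO₃) ≈ -1.3
(CH₃)₃C–OPO(OH)₂ loses H₂PO₄⁻: pKₐ(H₃PO₄) ≈ 2.1
(CH₃)₃C–OAc loses AcO⁻: pKₐ(CH₃COOH) ≈ 4.8
(CH₃)₃C–SH loses HS⁻: pKₐ(H₂S) ≈ 7

(CH₃)₃C–ONs > (CH₃)₃C–ONO₂ > (CH₃)₃C–OPO(OH)₂ > (CH₃)₃C–OAc > (CH₃)₃C–SH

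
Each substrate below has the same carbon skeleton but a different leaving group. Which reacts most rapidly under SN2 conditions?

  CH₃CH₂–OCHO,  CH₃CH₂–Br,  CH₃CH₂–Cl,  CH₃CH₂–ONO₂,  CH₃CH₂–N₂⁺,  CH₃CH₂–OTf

CH₃CH₂–N₂⁺

Identical carbon frameworks mean the comparison reduces to leaving-group quality.
The more stable X⁻ (or X) is on its own — i.e. the weaker a base it is — the better a leaving group it makes.
CH₃CH₂–N₂⁺ loses N₂: no meaningful conjugate acid; N₂ departs as an exceptionally stable neutral molecule
CH₃CH₂–OTf loses OTf⁻: pKₐ(CF₃SO₃H (triflic acid)) ≈ -14
CH₃CH₂–Br loses Br⁻: pKₐ(HBr) ≈ -9
CH₃CH₂–Cl loses Cl⁻: pKₐ(HCl) ≈ -7
CH₃CH₂–ONO₂ loses NO₃⁻: pKₐ(HNO₃) ≈ -1.3
CH₃CH₂–OCHO loses HCOO⁻: pKₐ(HCOOH) ≈ 3.8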